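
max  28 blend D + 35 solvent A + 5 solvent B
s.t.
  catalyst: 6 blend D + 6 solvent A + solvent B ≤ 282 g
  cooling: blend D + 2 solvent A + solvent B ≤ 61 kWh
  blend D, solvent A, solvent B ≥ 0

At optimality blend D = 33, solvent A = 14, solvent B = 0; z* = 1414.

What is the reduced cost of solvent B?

-5.5

Check each constraint at x*: catalyst 282/282 (tight); cooling 61/61 (tight).
From A_Bᵀ y = c: 6·y_catalyst + 1·y_cooling = 28; 6·y_catalyst + 2·y_cooling = 35.
→ y_catalyst = 3.5 and y_cooling = 7.
Reduced cost of solvent B: c₃ − yᵀa₃ = 5 − (3.5·1 + 7·1) = 5 − 10.5 = -5.5.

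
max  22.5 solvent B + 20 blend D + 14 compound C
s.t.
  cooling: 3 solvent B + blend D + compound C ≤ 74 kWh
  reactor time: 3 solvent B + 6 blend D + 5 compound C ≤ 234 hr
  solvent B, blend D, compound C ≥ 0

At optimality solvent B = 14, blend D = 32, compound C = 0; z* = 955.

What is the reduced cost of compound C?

-3.5

At the optimum: cooling uses 74 of 74 (binding); reactor time uses 234 of 234 (binding).
The binding rows give the dual system: 3·y_cooling + 3·y_reactor time = 22.5 and 1·y_cooling + 6·y_reactor time = 20.
Solving: y_cooling = 5, y_reactor time = 2.5.
Reduced cost of compound C: c₃ − yᵀa₃ = 14 − (5·1 + 2.5·5) = 14 − 17.5 = -3.5.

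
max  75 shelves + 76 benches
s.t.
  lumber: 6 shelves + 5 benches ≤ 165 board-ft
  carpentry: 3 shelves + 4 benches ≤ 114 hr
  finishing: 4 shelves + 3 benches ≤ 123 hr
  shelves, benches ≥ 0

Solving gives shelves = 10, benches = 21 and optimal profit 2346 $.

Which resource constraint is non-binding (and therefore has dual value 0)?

lumber: 165/165 (binding)
carpentry: 114/114 (binding)
finishing: 103/123 (slack 20)
By complementary slackness, a constraint with positive slack has shadow price 0 → finishing.

finishing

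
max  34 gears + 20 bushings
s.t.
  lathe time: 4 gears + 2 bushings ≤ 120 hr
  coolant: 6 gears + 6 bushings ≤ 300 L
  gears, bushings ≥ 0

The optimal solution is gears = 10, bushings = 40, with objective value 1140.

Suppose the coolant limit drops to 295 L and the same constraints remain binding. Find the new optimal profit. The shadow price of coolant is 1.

Δb = -5, so new z* = 1140 + (1)·(-5) = 1140 − 5 = 1135.

1135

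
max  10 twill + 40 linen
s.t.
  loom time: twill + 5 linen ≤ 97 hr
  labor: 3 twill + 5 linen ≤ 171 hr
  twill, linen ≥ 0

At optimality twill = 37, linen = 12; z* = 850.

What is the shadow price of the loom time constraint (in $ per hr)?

Both loom time and labor are binding at x*.
The binding rows give the dual system: 1·y_loom time + 3·y_labor = 10 and 5·y_loom time + 5·y_labor = 40.
This yields shadow prices y_loom time = 7, y_labor = 1.
Shadow price of loom time = 7.

7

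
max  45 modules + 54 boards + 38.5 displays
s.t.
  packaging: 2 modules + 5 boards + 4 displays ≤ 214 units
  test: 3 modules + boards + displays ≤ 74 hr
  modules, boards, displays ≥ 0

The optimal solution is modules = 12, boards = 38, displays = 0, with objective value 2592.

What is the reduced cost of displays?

-6.5

At the optimum: packaging uses 214 of 214 (binding); test uses 74 of 74 (binding).
Dual feasibility on the basic columns requires 2·y_packaging + 3·y_test = 45, 5·y_packaging + 1·y_test = 54.
This yields shadow prices y_packaging = 9, y_test = 9.
Reduced cost of displays: c₃ − yᵀa₃ = 38.5 − (9·4 + 9·1) = 38.5 − 45 = -6.5.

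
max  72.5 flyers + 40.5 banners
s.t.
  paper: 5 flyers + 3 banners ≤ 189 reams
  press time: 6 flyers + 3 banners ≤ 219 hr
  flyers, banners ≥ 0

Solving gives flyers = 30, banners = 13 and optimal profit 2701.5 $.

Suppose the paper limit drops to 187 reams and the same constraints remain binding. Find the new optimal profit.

Both paper and press time are binding at x*.
The binding rows give the dual system: 5·y_paper + 6·y_press time = 72.5 and 3·y_paper + 3·y_press time = 40.5.
→ y_paper = 8.5 and y_press time = 5.
Δz = y_paper·Δb = 8.5 × (-2) = -17, so new z* = 2701.5 − 17 = 2684.5.

2684.5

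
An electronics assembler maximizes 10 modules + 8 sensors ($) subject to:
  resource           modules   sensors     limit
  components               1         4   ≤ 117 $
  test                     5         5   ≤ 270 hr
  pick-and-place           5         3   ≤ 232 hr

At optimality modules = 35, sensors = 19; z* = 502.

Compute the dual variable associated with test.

1

Binding: test and pick-and-place. Non-binding: components (6 unused).
Slack constraints have shadow price 0 (complementary slackness).
The binding rows give the dual system: 5·y_test + 5·y_pick-and-place = 10 and 5·y_test + 3·y_pick-and-place = 8.
Solving: y_test = 1, y_pick-and-place = 1.
Shadow price of test = 1.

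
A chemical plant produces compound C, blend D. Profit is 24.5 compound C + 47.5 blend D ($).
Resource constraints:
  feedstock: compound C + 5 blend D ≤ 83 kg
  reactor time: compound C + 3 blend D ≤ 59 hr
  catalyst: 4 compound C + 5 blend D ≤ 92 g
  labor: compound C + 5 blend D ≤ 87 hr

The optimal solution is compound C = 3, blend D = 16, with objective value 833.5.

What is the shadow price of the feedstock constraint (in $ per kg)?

4.5

At the optimum: feedstock uses 83 of 83 (binding); reactor time uses 51 of 59 (slack = 8); catalyst uses 92 of 92 (binding); labor uses 83 of 87 (slack = 4).
Since reactor time, labor are not tight, their duals are 0.
Dual feasibility on the basic columns requires 1·y_feedstock + 4·y_catalyst = 24.5, 5·y_feedstock + 5·y_catalyst = 47.5.
Solving: y_feedstock = 4.5, y_catalyst = 5.
Shadow price of feedstock = 4.5.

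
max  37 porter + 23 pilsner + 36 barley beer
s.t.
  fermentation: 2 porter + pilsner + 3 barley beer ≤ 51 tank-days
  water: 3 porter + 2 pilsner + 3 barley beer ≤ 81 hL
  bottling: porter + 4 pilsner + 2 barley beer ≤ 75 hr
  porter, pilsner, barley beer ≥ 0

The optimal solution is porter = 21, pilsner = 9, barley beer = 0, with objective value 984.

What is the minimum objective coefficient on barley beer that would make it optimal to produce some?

At the optimum: fermentation uses 51 of 51 (binding); water uses 81 of 81 (binding); bottling uses 57 of 75 (slack = 18).
Slack constraints have shadow price 0 (complementary slackness).
Dual feasibility on the basic columns requires 2·y_fermentation + 3·y_water = 37, 1·y_fermentation + 2·y_water = 23.
Solving: y_fermentation = 5, y_water = 9.
barley beer enters the basis when its profit ≥ yᵀa₃ = 5·3 + 9·3 = 42.

42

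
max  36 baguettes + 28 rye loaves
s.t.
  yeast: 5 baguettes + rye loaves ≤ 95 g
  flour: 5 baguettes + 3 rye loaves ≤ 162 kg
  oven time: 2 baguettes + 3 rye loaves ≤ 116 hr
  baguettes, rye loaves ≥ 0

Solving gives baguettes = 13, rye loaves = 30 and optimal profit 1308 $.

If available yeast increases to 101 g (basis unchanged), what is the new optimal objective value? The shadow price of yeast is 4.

1332

Δb = 6, so new z* = 1308 + (4)·(6) = 1308 + 24 = 1332.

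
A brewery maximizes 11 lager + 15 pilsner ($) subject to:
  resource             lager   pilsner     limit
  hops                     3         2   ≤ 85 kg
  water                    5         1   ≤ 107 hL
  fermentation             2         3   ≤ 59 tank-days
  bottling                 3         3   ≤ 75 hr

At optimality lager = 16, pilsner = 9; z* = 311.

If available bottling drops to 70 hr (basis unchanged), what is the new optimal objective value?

At the optimum: hops uses 66 of 85 (slack = 19); water uses 89 of 107 (slack = 18); fermentation uses 59 of 59 (binding); bottling uses 75 of 75 (binding).
By complementary slackness, y = 0 for the non-binding constraints.
The binding rows give the dual system: 2·y_fermentation + 3·y_bottling = 11 and 3·y_fermentation + 3·y_bottling = 15.
→ y_fermentation = 4 and y_bottling = 1.
Δz = y_bottling·Δb = 1 × (-5) = -5, so new z* = 311 − 5 = 306.

306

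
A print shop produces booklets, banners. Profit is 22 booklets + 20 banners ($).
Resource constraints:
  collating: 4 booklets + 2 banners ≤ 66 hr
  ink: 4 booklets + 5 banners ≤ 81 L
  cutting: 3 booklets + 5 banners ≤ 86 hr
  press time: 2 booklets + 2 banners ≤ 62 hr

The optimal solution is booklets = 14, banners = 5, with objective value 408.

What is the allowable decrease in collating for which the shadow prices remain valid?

Binding constraints: collating, ink. The basis is B = [[4,2],[4,5]] with det 12.
Per unit decrease in collating, x* moves by d = (-0.4167, 0.3333).
The basis stays optimal until booklets reaches 0; allowable decrease = 33.6 hr.

33.6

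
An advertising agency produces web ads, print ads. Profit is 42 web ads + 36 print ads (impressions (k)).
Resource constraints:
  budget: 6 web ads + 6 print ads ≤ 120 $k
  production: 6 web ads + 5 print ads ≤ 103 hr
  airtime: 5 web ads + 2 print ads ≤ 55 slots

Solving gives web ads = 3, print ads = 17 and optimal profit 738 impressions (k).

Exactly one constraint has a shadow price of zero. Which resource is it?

budget: 120/120 (binding)
production: 103/103 (binding)
airtime: 49/55 (slack 6)
By complementary slackness, a constraint with positive slack has shadow price 0 → airtime.

airtime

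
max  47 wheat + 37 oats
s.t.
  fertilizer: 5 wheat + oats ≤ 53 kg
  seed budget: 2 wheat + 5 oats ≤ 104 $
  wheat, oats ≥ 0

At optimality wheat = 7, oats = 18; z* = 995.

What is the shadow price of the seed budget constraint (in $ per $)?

6

Both fertilizer and seed budget are binding at x*.
Dual feasibility on the basic columns requires 5·y_fertilizer + 2·y_seed budget = 47, 1·y_fertilizer + 5·y_seed budget = 37.
This yields shadow prices y_fertilizer = 7, y_seed budget = 6.
Shadow price of seed budget = 6.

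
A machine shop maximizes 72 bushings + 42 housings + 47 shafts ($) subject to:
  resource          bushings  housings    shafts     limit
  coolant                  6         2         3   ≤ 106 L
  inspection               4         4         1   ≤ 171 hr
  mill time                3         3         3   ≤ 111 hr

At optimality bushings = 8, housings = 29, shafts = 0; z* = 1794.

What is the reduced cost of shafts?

Check each constraint at x*: coolant 106/106 (tight); inspection 148/171 (slack 23); mill time 111/111 (tight).
By complementary slackness, y = 0 for the non-binding constraint.
From A_Bᵀ y = c: 6·y_coolant + 3·y_mill time = 72; 2·y_coolant + 3·y_mill time = 42.
Solving: y_coolant = 7.5, y_mill time = 9.
Reduced cost of shafts: c₃ − yᵀa₃ = 47 − (7.5·3 + 9·3) = 47 − 49.5 = -2.5.

-2.5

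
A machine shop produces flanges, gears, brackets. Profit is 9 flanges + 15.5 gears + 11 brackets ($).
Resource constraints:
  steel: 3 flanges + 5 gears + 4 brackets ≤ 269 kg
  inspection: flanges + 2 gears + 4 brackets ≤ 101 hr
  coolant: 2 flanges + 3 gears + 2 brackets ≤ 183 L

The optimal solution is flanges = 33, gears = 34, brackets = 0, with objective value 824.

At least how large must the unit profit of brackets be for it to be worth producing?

Binding: steel and inspection. Non-binding: coolant (15 unused).
Since coolant is not tight, its dual is 0.
Dual feasibility on the basic columns requires 3·y_steel + 1·y_inspection = 9, 5·y_steel + 2·y_inspection = 15.5.
This yields shadow prices y_steel = 2.5, y_inspection = 1.5.
brackets enters the basis when its profit ≥ yᵀa₃ = 2.5·4 + 1.5·4 = 16.

16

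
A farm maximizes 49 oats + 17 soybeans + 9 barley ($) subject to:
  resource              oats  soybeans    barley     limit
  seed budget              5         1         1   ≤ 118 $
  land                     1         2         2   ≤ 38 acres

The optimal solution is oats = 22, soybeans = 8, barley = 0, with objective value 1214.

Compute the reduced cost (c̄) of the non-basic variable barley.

At the optimum: seed budget uses 118 of 118 (binding); land uses 38 of 38 (binding).
From A_Bᵀ y = c: 5·y_seed budget + 1·y_land = 49; 1·y_seed budget + 2·y_land = 17.
This yields shadow prices y_seed budget = 9, y_land = 4.
Reduced cost of barley: c₃ − yᵀa₃ = 9 − (9·1 + 4·2) = 9 − 17 = -8.

-8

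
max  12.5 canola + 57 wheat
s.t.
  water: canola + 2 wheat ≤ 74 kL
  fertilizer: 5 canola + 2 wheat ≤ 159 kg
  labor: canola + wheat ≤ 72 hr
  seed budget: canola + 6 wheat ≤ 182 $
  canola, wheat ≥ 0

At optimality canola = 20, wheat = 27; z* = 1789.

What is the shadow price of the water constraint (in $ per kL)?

Check each constraint at x*: water 74/74 (tight); fertilizer 154/159 (slack 5); labor 47/72 (slack 25); seed budget 182/182 (tight).
Since fertilizer, labor are not tight, their duals are 0.
The binding rows give the dual system: 1·y_water + 1·y_seed budget = 12.5 and 2·y_water + 6·y_seed budget = 57.
→ y_water = 4.5 and y_seed budget = 8.
Shadow price of water = 4.5.

4.5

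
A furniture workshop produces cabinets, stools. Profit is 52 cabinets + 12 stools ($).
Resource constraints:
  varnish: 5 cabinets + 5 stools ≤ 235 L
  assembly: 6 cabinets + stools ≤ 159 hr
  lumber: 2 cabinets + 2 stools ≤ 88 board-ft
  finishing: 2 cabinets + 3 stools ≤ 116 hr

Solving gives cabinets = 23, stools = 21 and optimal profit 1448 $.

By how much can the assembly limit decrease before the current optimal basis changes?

35

Binding constraints: assembly, lumber. The basis is B = [[6,1],[2,2]] with det 10.
Per unit decrease in assembly, x* moves by d = (-0.2, 0.2).
The basis stays optimal until finishing becomes binding; allowable decrease = 35 hr.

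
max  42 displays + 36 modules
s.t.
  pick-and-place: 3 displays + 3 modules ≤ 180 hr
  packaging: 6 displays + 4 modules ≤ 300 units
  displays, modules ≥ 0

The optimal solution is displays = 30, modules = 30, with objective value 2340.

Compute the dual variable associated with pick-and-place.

Both pick-and-place and packaging are binding at x*.
Dual feasibility on the basic columns requires 3·y_pick-and-place + 6·y_packaging = 42, 3·y_pick-and-place + 4·y_packaging = 36.
Solving: y_pick-and-place = 8, y_packaging = 3.
Shadow price of pick-and-place = 8.

8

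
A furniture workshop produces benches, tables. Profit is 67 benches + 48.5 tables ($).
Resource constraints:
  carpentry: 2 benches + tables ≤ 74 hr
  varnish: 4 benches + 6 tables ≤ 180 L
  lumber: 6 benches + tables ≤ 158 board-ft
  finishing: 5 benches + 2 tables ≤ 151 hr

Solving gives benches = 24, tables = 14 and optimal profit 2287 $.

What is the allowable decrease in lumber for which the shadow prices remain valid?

128

Binding constraints: varnish, lumber. The basis is B = [[4,6],[6,1]] with det -32.
Per unit decrease in lumber, x* moves by d = (-0.1875, 0.125).
The basis stays optimal until benches reaches 0; allowable decrease = 128 board-ft.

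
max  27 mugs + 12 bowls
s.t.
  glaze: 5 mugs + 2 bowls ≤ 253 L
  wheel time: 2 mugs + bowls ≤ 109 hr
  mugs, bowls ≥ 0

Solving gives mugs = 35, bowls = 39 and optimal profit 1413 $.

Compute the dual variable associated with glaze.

At the optimum: glaze uses 253 of 253 (binding); wheel time uses 109 of 109 (binding).
From A_Bᵀ y = c: 5·y_glaze + 2·y_wheel time = 27; 2·y_glaze + 1·y_wheel time = 12.
This yields shadow prices y_glaze = 3, y_wheel time = 6.
Shadow price of glaze = 3.

3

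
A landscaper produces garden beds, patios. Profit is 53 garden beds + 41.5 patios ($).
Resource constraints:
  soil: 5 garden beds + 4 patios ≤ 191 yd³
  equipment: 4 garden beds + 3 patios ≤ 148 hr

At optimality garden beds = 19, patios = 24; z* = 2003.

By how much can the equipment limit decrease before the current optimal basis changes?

4.75

Binding constraints: soil, equipment. The basis is B = [[5,4],[4,3]] with det -1.
Per unit decrease in equipment, x* moves by d = (-4, 5).
The basis stays optimal until garden beds reaches 0; allowable decrease = 4.75 hr.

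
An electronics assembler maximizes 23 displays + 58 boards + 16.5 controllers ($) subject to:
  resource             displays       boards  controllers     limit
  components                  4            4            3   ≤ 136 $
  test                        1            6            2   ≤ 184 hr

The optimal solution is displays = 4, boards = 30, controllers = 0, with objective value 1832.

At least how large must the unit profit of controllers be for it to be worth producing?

26

Check each constraint at x*: components 136/136 (tight); test 184/184 (tight).
From A_Bᵀ y = c: 4·y_components + 1·y_test = 23; 4·y_components + 6·y_test = 58.
Solving: y_components = 4, y_test = 7.
controllers enters the basis when its profit ≥ yᵀa₃ = 4·3 + 7·2 = 26.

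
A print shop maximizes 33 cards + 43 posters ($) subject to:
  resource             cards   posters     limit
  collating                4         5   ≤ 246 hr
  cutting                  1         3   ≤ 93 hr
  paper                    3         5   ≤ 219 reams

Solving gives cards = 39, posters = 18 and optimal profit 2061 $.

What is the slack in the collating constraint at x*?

collating used = 4·39 + 5·18 = 246; slack = 246 − 246 = 0.

0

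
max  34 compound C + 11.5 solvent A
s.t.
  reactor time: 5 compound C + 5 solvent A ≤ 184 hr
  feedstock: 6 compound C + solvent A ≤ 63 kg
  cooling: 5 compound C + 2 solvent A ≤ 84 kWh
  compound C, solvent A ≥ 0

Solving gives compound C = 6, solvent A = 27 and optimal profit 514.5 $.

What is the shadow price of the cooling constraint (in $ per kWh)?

Check each constraint at x*: reactor time 165/184 (slack 19); feedstock 63/63 (tight); cooling 84/84 (tight).
Since reactor time is not tight, its dual is 0.
From A_Bᵀ y = c: 6·y_feedstock + 5·y_cooling = 34; 1·y_feedstock + 2·y_cooling = 11.5.
→ y_feedstock = 1.5 and y_cooling = 5.
Shadow price of cooling = 5.

5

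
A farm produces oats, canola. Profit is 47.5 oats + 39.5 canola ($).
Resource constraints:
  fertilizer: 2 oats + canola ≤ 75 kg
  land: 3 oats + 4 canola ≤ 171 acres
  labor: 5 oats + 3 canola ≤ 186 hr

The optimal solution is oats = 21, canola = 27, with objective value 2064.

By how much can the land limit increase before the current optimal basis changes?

Binding constraints: land, labor. The basis is B = [[3,4],[5,3]] with det -11.
Per unit increase in land, x* moves by d = (-0.2727, 0.4545).
The basis stays optimal until oats reaches 0; allowable increase = 77 acres.

77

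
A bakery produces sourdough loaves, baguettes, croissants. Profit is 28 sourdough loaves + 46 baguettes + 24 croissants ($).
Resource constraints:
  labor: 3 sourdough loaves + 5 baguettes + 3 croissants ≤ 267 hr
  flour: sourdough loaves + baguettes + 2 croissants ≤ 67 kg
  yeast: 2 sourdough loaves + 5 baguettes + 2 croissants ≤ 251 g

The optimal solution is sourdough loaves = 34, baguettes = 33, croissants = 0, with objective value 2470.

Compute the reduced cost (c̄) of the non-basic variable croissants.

Binding: labor and flour. Non-binding: yeast (18 unused).
Since yeast is not tight, its dual is 0.
From A_Bᵀ y = c: 3·y_labor + 1·y_flour = 28; 5·y_labor + 1·y_flour = 46.
→ y_labor = 9 and y_flour = 1.
Reduced cost of croissants: c₃ − yᵀa₃ = 24 − (9·3 + 1·2) = 24 − 29 = -5.

-5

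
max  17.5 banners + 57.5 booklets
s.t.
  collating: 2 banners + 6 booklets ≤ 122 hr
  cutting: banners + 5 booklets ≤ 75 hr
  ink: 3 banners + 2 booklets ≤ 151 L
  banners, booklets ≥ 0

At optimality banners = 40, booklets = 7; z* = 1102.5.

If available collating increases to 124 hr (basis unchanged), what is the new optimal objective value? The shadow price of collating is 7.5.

Δb = 2, so new z* = 1102.5 + (7.5)·(2) = 1102.5 + 15 = 1117.5.

1117.5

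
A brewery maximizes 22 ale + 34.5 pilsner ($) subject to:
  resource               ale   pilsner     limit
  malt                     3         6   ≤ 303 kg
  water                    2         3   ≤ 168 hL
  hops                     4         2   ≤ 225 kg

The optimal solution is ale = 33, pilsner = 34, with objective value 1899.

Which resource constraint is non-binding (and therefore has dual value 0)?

malt: 303/303 (binding)
water: 168/168 (binding)
hops: 200/225 (slack 25)
By complementary slackness, a constraint with positive slack has shadow price 0 → hops.

hops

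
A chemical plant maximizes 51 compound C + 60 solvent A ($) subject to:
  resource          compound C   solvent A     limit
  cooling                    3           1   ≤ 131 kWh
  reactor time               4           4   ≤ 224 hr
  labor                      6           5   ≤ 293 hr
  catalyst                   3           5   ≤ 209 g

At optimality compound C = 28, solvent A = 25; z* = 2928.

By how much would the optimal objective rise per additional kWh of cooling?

At the optimum: cooling uses 109 of 131 (slack = 22); reactor time uses 212 of 224 (slack = 12); labor uses 293 of 293 (binding); catalyst uses 209 of 209 (binding).
Slack constraints have shadow price 0 (complementary slackness).
The binding rows give the dual system: 6·y_labor + 3·y_catalyst = 51 and 5·y_labor + 5·y_catalyst = 60.
→ y_labor = 5 and y_catalyst = 7.
Shadow price of cooling = 0.

0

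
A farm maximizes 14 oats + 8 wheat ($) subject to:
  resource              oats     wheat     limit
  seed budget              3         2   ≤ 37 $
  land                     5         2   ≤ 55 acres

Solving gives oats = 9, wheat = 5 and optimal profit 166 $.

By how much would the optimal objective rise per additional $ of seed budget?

At the optimum: seed budget uses 37 of 37 (binding); land uses 55 of 55 (binding).
From A_Bᵀ y = c: 3·y_seed budget + 5·y_land = 14; 2·y_seed budget + 2·y_land = 8.
→ y_seed budget = 3 and y_land = 1.
Shadow price of seed budget = 3.

3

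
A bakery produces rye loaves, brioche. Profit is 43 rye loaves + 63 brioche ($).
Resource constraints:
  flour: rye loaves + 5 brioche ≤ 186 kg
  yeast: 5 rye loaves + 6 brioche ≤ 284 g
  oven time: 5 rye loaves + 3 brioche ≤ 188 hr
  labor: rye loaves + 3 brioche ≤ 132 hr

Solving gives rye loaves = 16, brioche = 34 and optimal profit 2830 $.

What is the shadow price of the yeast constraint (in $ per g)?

8

Check each constraint at x*: flour 186/186 (tight); yeast 284/284 (tight); oven time 182/188 (slack 6); labor 118/132 (slack 14).
Slack constraints have shadow price 0 (complementary slackness).
The binding rows give the dual system: 1·y_flour + 5·y_yeast = 43 and 5·y_flour + 6·y_yeast = 63.
This yields shadow prices y_flour = 3, y_yeast = 8.
Shadow price of yeast = 8.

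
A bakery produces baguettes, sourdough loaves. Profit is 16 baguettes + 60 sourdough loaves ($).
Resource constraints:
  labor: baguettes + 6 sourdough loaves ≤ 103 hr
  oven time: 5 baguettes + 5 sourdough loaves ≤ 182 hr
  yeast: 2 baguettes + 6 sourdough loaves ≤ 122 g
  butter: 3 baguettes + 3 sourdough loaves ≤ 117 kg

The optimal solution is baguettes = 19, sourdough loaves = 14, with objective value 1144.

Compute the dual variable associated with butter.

Check each constraint at x*: labor 103/103 (tight); oven time 165/182 (slack 17); yeast 122/122 (tight); butter 99/117 (slack 18).
Since oven time, butter are not tight, their duals are 0.
Dual feasibility on the basic columns requires 1·y_labor + 2·y_yeast = 16, 6·y_labor + 6·y_yeast = 60.
This yields shadow prices y_labor = 4, y_yeast = 6.
Shadow price of butter = 0.

0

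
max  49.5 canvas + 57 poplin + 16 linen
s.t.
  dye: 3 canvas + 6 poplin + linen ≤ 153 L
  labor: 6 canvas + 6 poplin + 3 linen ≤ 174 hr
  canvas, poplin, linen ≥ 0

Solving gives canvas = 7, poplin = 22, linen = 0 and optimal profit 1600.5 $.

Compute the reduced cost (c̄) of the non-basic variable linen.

-7.5

At the optimum: dye uses 153 of 153 (binding); labor uses 174 of 174 (binding).
Dual feasibility on the basic columns requires 3·y_dye + 6·y_labor = 49.5, 6·y_dye + 6·y_labor = 57.
This yields shadow prices y_dye = 2.5, y_labor = 7.
Reduced cost of linen: c₃ − yᵀa₃ = 16 − (2.5·1 + 7·3) = 16 − 23.5 = -7.5.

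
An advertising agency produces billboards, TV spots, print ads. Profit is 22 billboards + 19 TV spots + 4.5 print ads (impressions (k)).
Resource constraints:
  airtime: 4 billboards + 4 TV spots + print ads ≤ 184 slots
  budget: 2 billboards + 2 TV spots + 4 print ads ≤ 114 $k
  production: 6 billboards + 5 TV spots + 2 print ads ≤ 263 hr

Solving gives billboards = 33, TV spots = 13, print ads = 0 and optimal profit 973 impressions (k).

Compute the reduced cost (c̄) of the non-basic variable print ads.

-2.5

At the optimum: airtime uses 184 of 184 (binding); budget uses 92 of 114 (slack = 22); production uses 263 of 263 (binding).
Slack constraints have shadow price 0 (complementary slackness).
From A_Bᵀ y = c: 4·y_airtime + 6·y_production = 22; 4·y_airtime + 5·y_production = 19.
This yields shadow prices y_airtime = 1, y_production = 3.
Reduced cost of print ads: c₃ − yᵀa₃ = 4.5 − (1·1 + 3·2) = 4.5 − 7 = -2.5.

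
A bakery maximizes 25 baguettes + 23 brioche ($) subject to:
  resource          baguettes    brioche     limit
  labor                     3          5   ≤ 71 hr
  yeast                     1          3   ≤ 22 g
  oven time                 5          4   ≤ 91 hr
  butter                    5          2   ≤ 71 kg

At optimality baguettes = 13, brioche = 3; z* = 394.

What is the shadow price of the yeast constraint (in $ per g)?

5

Check each constraint at x*: labor 54/71 (slack 17); yeast 22/22 (tight); oven time 77/91 (slack 14); butter 71/71 (tight).
Slack constraints have shadow price 0 (complementary slackness).
Dual feasibility on the basic columns requires 1·y_yeast + 5·y_butter = 25, 3·y_yeast + 2·y_butter = 23.
This yields shadow prices y_yeast = 5, y_butter = 4.
Shadow price of yeast = 5.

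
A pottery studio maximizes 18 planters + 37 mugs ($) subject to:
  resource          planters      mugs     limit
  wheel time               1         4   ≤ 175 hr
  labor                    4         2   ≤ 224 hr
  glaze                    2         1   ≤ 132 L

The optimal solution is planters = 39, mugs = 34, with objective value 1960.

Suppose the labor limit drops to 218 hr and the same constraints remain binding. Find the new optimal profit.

1945

Check each constraint at x*: wheel time 175/175 (tight); labor 224/224 (tight); glaze 112/132 (slack 20).
Slack constraints have shadow price 0 (complementary slackness).
The binding rows give the dual system: 1·y_wheel time + 4·y_labor = 18 and 4·y_wheel time + 2·y_labor = 37.
Solving: y_wheel time = 8, y_labor = 2.5.
Δz = y_labor·Δb = 2.5 × (-6) = -15, so new z* = 1960 − 15 = 1945.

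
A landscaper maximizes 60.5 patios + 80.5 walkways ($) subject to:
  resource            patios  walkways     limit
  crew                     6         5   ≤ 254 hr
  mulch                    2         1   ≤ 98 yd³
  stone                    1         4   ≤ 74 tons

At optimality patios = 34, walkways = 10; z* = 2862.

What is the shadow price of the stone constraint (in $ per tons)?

Check each constraint at x*: crew 254/254 (tight); mulch 78/98 (slack 20); stone 74/74 (tight).
Slack constraints have shadow price 0 (complementary slackness).
Dual feasibility on the basic columns requires 6·y_crew + 1·y_stone = 60.5, 5·y_crew + 4·y_stone = 80.5.
→ y_crew = 8.5 and y_stone = 9.5.
Shadow price of stone = 9.5.

9.5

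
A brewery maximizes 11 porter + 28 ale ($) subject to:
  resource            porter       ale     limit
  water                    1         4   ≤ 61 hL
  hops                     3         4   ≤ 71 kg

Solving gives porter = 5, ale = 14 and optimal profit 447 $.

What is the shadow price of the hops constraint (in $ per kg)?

Both water and hops are binding at x*.
Dual feasibility on the basic columns requires 1·y_water + 3·y_hops = 11, 4·y_water + 4·y_hops = 28.
→ y_water = 5 and y_hops = 2.
Shadow price of hops = 2.

2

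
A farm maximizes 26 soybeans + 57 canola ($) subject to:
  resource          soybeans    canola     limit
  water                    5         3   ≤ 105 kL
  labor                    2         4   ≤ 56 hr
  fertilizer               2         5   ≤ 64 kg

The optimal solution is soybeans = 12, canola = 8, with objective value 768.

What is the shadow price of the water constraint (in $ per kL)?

0

Binding: labor and fertilizer. Non-binding: water (21 unused).
Since water is not tight, its dual is 0.
From A_Bᵀ y = c: 2·y_labor + 2·y_fertilizer = 26; 4·y_labor + 5·y_fertilizer = 57.
→ y_labor = 8 and y_fertilizer = 5.
Shadow price of water = 0.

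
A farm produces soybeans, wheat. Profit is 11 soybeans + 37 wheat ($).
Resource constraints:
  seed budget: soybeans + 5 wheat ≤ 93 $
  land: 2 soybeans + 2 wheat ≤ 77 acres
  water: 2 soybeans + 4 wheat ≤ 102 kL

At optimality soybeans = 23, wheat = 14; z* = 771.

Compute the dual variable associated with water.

At the optimum: seed budget uses 93 of 93 (binding); land uses 74 of 77 (slack = 3); water uses 102 of 102 (binding).
Since land is not tight, its dual is 0.
From A_Bᵀ y = c: 1·y_seed budget + 2·y_water = 11; 5·y_seed budget + 4·y_water = 37.
→ y_seed budget = 5 and y_water = 3.
Shadow price of water = 3.

3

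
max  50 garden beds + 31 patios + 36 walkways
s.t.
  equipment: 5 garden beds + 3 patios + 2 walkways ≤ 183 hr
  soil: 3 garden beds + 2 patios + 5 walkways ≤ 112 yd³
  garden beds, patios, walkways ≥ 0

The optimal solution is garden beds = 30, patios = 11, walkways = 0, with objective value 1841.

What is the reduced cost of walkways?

-3

Check each constraint at x*: equipment 183/183 (tight); soil 112/112 (tight).
From A_Bᵀ y = c: 5·y_equipment + 3·y_soil = 50; 3·y_equipment + 2·y_soil = 31.
Solving: y_equipment = 7, y_soil = 5.
Reduced cost of walkways: c₃ − yᵀa₃ = 36 − (7·2 + 5·5) = 36 − 39 = -3.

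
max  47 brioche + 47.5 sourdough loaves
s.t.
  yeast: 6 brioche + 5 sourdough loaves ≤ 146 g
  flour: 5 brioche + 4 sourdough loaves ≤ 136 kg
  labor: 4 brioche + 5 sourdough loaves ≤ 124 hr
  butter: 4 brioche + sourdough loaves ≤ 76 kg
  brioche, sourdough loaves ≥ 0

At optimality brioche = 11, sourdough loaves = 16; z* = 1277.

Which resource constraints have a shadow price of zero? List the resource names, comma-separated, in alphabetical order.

yeast: 146/146 (binding)
flour: 119/136 (slack 17)
labor: 124/124 (binding)
butter: 60/76 (slack 16)
By complementary slackness, a constraint with positive slack has shadow price 0 → butter, flour.

butter, flour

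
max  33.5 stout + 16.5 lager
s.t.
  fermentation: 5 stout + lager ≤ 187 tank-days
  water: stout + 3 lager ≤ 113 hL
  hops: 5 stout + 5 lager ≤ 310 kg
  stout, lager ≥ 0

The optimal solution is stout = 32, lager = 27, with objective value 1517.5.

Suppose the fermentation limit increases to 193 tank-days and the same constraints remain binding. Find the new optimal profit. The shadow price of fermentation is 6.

Δb = 6, so new z* = 1517.5 + (6)·(6) = 1517.5 + 36 = 1553.5.

1553.5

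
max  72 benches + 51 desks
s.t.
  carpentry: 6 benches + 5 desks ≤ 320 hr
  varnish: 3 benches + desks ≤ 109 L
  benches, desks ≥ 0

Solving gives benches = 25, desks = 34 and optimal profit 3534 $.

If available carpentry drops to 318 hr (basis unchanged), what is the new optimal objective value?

3516

Both carpentry and varnish are binding at x*.
The binding rows give the dual system: 6·y_carpentry + 3·y_varnish = 72 and 5·y_carpentry + 1·y_varnish = 51.
Solving: y_carpentry = 9, y_varnish = 6.
Δz = y_carpentry·Δb = 9 × (-2) = -18, so new z* = 3534 − 18 = 3516.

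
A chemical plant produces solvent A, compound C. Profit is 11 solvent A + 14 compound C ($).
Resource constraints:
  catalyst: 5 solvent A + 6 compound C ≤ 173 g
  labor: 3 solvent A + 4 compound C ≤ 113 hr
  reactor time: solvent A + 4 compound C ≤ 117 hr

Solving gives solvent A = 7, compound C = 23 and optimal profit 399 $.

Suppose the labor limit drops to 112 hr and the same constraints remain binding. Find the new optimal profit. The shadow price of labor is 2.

397

Δb = -1, so new z* = 399 + (2)·(-1) = 399 − 2 = 397.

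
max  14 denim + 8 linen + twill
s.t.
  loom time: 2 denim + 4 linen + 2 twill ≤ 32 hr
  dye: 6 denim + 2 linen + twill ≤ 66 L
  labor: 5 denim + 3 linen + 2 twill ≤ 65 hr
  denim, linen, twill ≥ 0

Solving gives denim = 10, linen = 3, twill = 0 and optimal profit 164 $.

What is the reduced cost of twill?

-3

At the optimum: loom time uses 32 of 32 (binding); dye uses 66 of 66 (binding); labor uses 59 of 65 (slack = 6).
By complementary slackness, y = 0 for the non-binding constraint.
Dual feasibility on the basic columns requires 2·y_loom time + 6·y_dye = 14, 4·y_loom time + 2·y_dye = 8.
This yields shadow prices y_loom time = 1, y_dye = 2.
Reduced cost of twill: c₃ − yᵀa₃ = 1 − (1·2 + 2·1) = 1 − 4 = -3.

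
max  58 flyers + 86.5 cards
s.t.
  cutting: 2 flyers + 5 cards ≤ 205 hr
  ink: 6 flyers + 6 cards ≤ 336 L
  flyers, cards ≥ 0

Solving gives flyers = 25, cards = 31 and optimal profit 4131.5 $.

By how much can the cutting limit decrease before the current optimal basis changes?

93

Binding constraints: cutting, ink. The basis is B = [[2,5],[6,6]] with det -18.
Per unit decrease in cutting, x* moves by d = (0.3333, -0.3333).
The basis stays optimal until cards reaches 0; allowable decrease = 93 hr.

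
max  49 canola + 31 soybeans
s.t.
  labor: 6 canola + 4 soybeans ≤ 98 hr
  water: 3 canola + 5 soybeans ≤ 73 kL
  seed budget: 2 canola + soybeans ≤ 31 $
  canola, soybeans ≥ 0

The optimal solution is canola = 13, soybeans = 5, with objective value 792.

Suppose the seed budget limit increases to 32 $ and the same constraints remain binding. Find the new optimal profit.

797

Check each constraint at x*: labor 98/98 (tight); water 64/73 (slack 9); seed budget 31/31 (tight).
By complementary slackness, y = 0 for the non-binding constraint.
The binding rows give the dual system: 6·y_labor + 2·y_seed budget = 49 and 4·y_labor + 1·y_seed budget = 31.
Solving: y_labor = 6.5, y_seed budget = 5.
Δz = y_seed budget·Δb = 5 × (1) = 5, so new z* = 792 + 5 = 797.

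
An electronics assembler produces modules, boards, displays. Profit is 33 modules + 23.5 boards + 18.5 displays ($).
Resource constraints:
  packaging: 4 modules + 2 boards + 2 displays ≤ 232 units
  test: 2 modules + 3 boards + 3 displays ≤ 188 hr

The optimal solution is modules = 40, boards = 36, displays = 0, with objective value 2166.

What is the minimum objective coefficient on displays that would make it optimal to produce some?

At the optimum: packaging uses 232 of 232 (binding); test uses 188 of 188 (binding).
The binding rows give the dual system: 4·y_packaging + 2·y_test = 33 and 2·y_packaging + 3·y_test = 23.5.
→ y_packaging = 6.5 and y_test = 3.5.
displays enters the basis when its profit ≥ yᵀa₃ = 6.5·2 + 3.5·3 = 23.5.

23.5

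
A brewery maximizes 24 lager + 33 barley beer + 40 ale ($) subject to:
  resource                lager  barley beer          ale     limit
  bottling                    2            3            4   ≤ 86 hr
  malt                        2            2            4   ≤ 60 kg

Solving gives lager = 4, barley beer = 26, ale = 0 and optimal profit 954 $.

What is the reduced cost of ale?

At the optimum: bottling uses 86 of 86 (binding); malt uses 60 of 60 (binding).
From A_Bᵀ y = c: 2·y_bottling + 2·y_malt = 24; 3·y_bottling + 2·y_malt = 33.
→ y_bottling = 9 and y_malt = 3.
Reduced cost of ale: c₃ − yᵀa₃ = 40 − (9·4 + 3·4) = 40 − 48 = -8.

-8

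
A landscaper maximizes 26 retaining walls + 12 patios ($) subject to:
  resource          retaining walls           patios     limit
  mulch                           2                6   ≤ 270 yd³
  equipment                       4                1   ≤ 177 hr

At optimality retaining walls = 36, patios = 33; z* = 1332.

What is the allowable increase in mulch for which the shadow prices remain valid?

Binding constraints: mulch, equipment. The basis is B = [[2,6],[4,1]] with det -22.
Per unit increase in mulch, x* moves by d = (-0.0455, 0.1818).
The basis stays optimal until retaining walls reaches 0; allowable increase = 792 yd³.

792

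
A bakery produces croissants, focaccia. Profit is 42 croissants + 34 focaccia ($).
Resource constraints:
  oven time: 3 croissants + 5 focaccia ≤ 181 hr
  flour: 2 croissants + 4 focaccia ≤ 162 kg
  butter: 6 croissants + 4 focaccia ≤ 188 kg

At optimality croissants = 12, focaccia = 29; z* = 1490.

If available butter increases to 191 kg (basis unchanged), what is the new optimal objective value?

1508

Binding: oven time and butter. Non-binding: flour (22 unused).
Slack constraints have shadow price 0 (complementary slackness).
Dual feasibility on the basic columns requires 3·y_oven time + 6·y_butter = 42, 5·y_oven time + 4·y_butter = 34.
→ y_oven time = 2 and y_butter = 6.
Δz = y_butter·Δb = 6 × (3) = 18, so new z* = 1490 + 18 = 1508.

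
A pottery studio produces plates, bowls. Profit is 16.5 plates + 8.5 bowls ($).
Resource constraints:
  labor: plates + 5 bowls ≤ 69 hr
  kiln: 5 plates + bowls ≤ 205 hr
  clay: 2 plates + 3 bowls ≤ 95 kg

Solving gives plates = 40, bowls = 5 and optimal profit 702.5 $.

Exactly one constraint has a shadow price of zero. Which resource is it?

labor

labor: 65/69 (slack 4)
kiln: 205/205 (binding)
clay: 95/95 (binding)
By complementary slackness, a constraint with positive slack has shadow price 0 → labor.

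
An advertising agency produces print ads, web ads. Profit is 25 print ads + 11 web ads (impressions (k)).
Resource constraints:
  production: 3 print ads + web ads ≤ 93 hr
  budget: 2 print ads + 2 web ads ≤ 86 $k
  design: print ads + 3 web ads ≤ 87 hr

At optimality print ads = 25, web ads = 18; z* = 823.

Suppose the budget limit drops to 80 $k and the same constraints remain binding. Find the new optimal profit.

At the optimum: production uses 93 of 93 (binding); budget uses 86 of 86 (binding); design uses 79 of 87 (slack = 8).
Since design is not tight, its dual is 0.
The binding rows give the dual system: 3·y_production + 2·y_budget = 25 and 1·y_production + 2·y_budget = 11.
→ y_production = 7 and y_budget = 2.
Δz = y_budget·Δb = 2 × (-6) = -12, so new z* = 823 − 12 = 811.

811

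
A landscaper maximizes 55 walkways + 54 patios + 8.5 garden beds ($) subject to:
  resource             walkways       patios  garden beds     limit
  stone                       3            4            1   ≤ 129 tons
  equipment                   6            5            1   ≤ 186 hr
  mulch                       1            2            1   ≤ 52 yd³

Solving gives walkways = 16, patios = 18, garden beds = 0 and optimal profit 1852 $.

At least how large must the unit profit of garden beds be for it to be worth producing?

Binding: equipment and mulch. Non-binding: stone (9 unused).
Since stone is not tight, its dual is 0.
The binding rows give the dual system: 6·y_equipment + 1·y_mulch = 55 and 5·y_equipment + 2·y_mulch = 54.
Solving: y_equipment = 8, y_mulch = 7.
garden beds enters the basis when its profit ≥ yᵀa₃ = 8·1 + 7·1 = 15.

15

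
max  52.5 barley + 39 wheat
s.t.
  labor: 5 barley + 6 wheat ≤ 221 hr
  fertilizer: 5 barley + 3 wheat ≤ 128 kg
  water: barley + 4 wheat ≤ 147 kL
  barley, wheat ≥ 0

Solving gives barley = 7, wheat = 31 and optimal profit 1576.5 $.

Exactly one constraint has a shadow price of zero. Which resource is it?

labor: 221/221 (binding)
fertilizer: 128/128 (binding)
water: 131/147 (slack 16)
By complementary slackness, a constraint with positive slack has shadow price 0 → water.

water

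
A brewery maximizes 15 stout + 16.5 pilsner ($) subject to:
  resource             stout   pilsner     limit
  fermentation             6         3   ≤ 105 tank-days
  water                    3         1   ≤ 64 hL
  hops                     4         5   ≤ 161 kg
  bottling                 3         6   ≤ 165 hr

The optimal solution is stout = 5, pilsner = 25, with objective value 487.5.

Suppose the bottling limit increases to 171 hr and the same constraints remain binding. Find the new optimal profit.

499.5

Check each constraint at x*: fermentation 105/105 (tight); water 40/64 (slack 24); hops 145/161 (slack 16); bottling 165/165 (tight).
Since water, hops are not tight, their duals are 0.
The binding rows give the dual system: 6·y_fermentation + 3·y_bottling = 15 and 3·y_fermentation + 6·y_bottling = 16.5.
Solving: y_fermentation = 1.5, y_bottling = 2.
Δz = y_bottling·Δb = 2 × (6) = 12, so new z* = 487.5 + 12 = 499.5.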